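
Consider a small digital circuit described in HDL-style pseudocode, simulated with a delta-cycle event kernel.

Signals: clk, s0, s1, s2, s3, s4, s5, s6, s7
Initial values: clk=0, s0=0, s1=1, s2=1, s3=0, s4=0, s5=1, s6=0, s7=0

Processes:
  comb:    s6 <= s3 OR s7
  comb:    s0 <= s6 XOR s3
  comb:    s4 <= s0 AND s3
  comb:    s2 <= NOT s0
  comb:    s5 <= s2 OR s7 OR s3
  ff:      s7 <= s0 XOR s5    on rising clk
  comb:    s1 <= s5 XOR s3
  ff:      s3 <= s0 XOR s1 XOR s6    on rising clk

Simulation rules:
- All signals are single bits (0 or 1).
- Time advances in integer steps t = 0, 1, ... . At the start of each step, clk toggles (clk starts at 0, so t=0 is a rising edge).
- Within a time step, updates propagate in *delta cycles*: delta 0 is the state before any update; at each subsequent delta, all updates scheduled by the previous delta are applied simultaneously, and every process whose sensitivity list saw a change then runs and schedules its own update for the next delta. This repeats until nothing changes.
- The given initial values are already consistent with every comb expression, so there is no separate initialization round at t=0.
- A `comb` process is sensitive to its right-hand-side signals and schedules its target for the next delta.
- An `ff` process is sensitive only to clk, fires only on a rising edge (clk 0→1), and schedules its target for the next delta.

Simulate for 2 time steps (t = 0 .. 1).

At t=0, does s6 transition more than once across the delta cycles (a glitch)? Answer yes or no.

t0.Δ0 s4=0 s2=1 s1=1 s0=0 clk=0 s6=0 s3=0 s5=1 s7=0
t0.Δ1 s4=0 s2=1 s1=1 s0=0 clk=1 s6=0 s3=0 s5=1 s7=0
t0.Δ2 s4=0 s2=1 s1=1 s0=0 clk=1 s6=0 s3=1 s5=1 s7=1
t0.Δ3 s4=0 s2=1 s1=0 s0=1 clk=1 s6=1 s3=1 s5=1 s7=1
t0.Δ4 s4=1 s2=0 s1=0 s0=0 clk=1 s6=1 s3=1 s5=1 s7=1
t0.Δ5 s4=0 s2=1 s1=0 s0=0 clk=1 s6=1 s3=1 s5=1 s7=1
t1.Δ0 s4=0 s2=1 s1=0 s0=0 clk=1 s6=1 s3=1 s5=1 s7=1
t1.Δ1 s4=0 s2=1 s1=0 s0=0 clk=0 s6=1 s3=1 s5=1 s7=1

no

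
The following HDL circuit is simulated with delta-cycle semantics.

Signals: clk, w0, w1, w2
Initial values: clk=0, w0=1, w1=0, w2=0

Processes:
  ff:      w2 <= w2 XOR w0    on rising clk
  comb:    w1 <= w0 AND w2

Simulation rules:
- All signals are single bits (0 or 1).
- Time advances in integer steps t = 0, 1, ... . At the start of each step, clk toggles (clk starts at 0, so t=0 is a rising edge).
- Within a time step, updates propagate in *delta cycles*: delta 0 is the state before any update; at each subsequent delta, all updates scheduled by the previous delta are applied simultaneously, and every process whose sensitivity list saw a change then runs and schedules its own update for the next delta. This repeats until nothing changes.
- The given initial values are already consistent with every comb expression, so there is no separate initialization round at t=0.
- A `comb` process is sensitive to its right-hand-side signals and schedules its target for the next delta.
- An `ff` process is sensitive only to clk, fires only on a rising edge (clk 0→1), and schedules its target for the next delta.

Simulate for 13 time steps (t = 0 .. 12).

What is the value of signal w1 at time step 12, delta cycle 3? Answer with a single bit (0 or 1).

1

t0.Δ0 w2=0 clk=0 w0=1 w1=0
t0.Δ1 w2=0 clk=1 w0=1 w1=0
t0.Δ2 w2=1 clk=1 w0=1 w1=0
t0.Δ3 w2=1 clk=1 w0=1 w1=1
t1.Δ0 w2=1 clk=1 w0=1 w1=1
t1.Δ1 w2=1 clk=0 w0=1 w1=1
t2.Δ0 w2=1 clk=0 w0=1 w1=1
t2.Δ1 w2=1 clk=1 w0=1 w1=1
t2.Δ2 w2=0 clk=1 w0=1 w1=1
t2.Δ3 w2=0 clk=1 w0=1 w1=0
t3.Δ0 w2=0 clk=1 w0=1 w1=0
t3.Δ1 w2=0 clk=0 w0=1 w1=0
t4.Δ0 w2=0 clk=0 w0=1 w1=0
t4.Δ1 w2=0 clk=1 w0=1 w1=0
t4.Δ2 w2=1 clk=1 w0=1 w1=0
t4.Δ3 w2=1 clk=1 w0=1 w1=1
t5.Δ0 w2=1 clk=1 w0=1 w1=1
t5.Δ1 w2=1 clk=0 w0=1 w1=1
t6.Δ0 w2=1 clk=0 w0=1 w1=1
t6.Δ1 w2=1 clk=1 w0=1 w1=1
t6.Δ2 w2=0 clk=1 w0=1 w1=1
t6.Δ3 w2=0 clk=1 w0=1 w1=0
t7.Δ0 w2=0 clk=1 w0=1 w1=0
t7.Δ1 w2=0 clk=0 w0=1 w1=0
t8.Δ0 w2=0 clk=0 w0=1 w1=0
t8.Δ1 w2=0 clk=1 w0=1 w1=0
t8.Δ2 w2=1 clk=1 w0=1 w1=0
t8.Δ3 w2=1 clk=1 w0=1 w1=1
t9.Δ0 w2=1 clk=1 w0=1 w1=1
t9.Δ1 w2=1 clk=0 w0=1 w1=1
t10.Δ0 w2=1 clk=0 w0=1 w1=1
t10.Δ1 w2=1 clk=1 w0=1 w1=1
t10.Δ2 w2=0 clk=1 w0=1 w1=1
t10.Δ3 w2=0 clk=1 w0=1 w1=0
t11.Δ0 w2=0 clk=1 w0=1 w1=0
t11.Δ1 w2=0 clk=0 w0=1 w1=0
t12.Δ0 w2=0 clk=0 w0=1 w1=0
t12.Δ1 w2=0 clk=1 w0=1 w1=0
t12.Δ2 w2=1 clk=1 w0=1 w1=0
t12.Δ3 w2=1 clk=1 w0=1 w1=1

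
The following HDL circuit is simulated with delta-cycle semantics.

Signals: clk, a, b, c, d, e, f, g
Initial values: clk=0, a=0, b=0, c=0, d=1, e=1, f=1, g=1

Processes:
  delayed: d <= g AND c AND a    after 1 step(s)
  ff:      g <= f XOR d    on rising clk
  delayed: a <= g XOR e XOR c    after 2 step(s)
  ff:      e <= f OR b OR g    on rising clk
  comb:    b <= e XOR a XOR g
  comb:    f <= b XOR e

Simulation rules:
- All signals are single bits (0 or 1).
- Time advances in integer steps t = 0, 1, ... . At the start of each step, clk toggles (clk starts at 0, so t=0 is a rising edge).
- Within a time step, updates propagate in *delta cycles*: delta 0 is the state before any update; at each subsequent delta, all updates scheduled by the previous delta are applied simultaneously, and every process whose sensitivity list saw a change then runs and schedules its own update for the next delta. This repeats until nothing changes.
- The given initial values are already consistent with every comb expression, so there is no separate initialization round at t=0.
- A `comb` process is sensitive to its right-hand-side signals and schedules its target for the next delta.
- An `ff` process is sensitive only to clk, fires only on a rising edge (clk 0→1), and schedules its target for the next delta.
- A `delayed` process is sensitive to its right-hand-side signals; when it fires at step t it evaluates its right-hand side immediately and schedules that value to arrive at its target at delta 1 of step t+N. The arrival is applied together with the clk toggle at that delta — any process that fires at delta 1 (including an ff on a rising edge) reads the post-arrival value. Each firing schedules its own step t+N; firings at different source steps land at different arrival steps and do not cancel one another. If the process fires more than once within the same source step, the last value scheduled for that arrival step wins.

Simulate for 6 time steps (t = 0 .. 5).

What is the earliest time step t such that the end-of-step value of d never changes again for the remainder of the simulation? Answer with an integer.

1

[bits: a,d,c,g,clk,e,f,b]
t=0: Δ0=01010110 Δ1=01011110 Δ2=01001110 Δ3=01001111 Δ4=01001101 | 4Δ
t=1: Δ0=01001101 Δ1=00000101 | 1Δ
t=2: Δ0=00000101 Δ1=10001101 Δ2=10001100 Δ3=10001110 | 3Δ
t=3: Δ0=10001110 Δ1=10000110 | 1Δ
t=4: Δ0=10000110 Δ1=10001110 Δ2=10011110 Δ3=10011111 Δ4=10011101 | 4Δ
t=5: Δ0=10011101 Δ1=10010101 | 1Δ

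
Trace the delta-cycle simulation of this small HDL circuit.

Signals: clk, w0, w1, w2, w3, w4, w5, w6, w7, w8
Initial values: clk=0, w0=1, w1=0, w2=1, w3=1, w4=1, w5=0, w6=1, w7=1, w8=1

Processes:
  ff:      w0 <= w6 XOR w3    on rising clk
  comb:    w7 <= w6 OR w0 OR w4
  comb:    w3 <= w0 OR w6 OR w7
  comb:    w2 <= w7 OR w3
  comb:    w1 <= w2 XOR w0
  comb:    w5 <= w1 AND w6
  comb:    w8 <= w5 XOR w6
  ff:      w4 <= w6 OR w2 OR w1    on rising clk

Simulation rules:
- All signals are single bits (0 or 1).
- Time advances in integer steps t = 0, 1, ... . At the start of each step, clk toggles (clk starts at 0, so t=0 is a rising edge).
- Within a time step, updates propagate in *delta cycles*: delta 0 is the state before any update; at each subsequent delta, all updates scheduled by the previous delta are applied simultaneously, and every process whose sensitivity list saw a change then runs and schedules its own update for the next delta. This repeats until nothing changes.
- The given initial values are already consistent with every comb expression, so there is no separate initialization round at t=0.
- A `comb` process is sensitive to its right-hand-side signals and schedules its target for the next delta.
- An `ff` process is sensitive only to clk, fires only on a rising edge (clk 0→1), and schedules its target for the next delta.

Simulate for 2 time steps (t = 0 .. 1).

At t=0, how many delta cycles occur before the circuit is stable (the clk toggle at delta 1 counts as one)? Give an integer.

t0.Δ0 w8=1 w6=1 w1=0 w3=1 w0=1 w5=0 w4=1 clk=0 w7=1 w2=1
t0.Δ1 w8=1 w6=1 w1=0 w3=1 w0=1 w5=0 w4=1 clk=1 w7=1 w2=1
t0.Δ2 w8=1 w6=1 w1=0 w3=1 w0=0 w5=0 w4=1 clk=1 w7=1 w2=1
t0.Δ3 w8=1 w6=1 w1=1 w3=1 w0=0 w5=0 w4=1 clk=1 w7=1 w2=1
t0.Δ4 w8=1 w6=1 w1=1 w3=1 w0=0 w5=1 w4=1 clk=1 w7=1 w2=1
t0.Δ5 w8=0 w6=1 w1=1 w3=1 w0=0 w5=1 w4=1 clk=1 w7=1 w2=1
t1.Δ0 w8=0 w6=1 w1=1 w3=1 w0=0 w5=1 w4=1 clk=1 w7=1 w2=1
t1.Δ1 w8=0 w6=1 w1=1 w3=1 w0=0 w5=1 w4=1 clk=0 w7=1 w2=1

5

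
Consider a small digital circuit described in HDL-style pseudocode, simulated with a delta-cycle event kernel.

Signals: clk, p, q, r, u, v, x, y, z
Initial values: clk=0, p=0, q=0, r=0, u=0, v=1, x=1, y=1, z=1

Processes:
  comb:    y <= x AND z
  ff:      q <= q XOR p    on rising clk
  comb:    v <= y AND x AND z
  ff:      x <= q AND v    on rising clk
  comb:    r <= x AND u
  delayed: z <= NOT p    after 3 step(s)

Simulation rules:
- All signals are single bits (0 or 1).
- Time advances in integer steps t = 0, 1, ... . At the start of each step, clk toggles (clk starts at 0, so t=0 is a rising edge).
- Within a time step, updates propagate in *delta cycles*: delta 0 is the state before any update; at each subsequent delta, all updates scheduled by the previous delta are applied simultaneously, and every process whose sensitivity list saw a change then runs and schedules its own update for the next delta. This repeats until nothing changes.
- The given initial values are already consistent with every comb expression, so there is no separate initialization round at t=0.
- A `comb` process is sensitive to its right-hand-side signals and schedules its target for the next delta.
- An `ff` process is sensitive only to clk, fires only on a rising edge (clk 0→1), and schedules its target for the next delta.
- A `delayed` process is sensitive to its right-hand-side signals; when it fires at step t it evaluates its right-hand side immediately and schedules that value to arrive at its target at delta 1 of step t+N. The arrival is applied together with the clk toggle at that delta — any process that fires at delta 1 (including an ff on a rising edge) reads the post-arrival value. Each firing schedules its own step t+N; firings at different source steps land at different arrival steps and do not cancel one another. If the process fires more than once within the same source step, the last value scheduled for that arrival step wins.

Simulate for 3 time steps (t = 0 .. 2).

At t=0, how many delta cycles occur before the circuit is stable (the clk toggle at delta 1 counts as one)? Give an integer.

3

t0.Δ0 clk=0 r=0 q=0 p=0 v=1 u=0 y=1 x=1 z=1
t0.Δ1 clk=1 r=0 q=0 p=0 v=1 u=0 y=1 x=1 z=1
t0.Δ2 clk=1 r=0 q=0 p=0 v=1 u=0 y=1 x=0 z=1
t0.Δ3 clk=1 r=0 q=0 p=0 v=0 u=0 y=0 x=0 z=1
t1.Δ0 clk=1 r=0 q=0 p=0 v=0 u=0 y=0 x=0 z=1
t1.Δ1 clk=0 r=0 q=0 p=0 v=0 u=0 y=0 x=0 z=1
t2.Δ0 clk=0 r=0 q=0 p=0 v=0 u=0 y=0 x=0 z=1
t2.Δ1 clk=1 r=0 q=0 p=0 v=0 u=0 y=0 x=0 z=1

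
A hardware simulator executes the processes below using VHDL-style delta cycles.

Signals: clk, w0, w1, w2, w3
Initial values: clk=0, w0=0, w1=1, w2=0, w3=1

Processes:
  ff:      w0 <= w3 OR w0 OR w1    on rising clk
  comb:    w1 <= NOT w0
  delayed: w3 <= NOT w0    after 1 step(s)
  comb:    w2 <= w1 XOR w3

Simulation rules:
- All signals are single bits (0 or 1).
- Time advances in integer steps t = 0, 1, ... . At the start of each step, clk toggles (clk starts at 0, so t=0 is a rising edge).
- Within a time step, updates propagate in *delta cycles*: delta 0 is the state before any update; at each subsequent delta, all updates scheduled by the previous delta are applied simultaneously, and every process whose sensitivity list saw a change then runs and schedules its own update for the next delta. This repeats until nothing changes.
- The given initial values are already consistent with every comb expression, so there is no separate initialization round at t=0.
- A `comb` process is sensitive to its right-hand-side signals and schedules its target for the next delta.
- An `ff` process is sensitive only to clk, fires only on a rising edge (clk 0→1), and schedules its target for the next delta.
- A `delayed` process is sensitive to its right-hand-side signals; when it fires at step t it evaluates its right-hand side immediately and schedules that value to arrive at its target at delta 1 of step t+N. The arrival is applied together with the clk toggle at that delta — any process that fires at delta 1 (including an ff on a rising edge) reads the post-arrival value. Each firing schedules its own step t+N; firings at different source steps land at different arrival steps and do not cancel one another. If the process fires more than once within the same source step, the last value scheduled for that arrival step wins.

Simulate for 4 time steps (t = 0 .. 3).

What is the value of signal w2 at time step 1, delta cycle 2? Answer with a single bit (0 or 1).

[bits: w3,clk,w1,w2,w0]
t=0: Δ0=10100 Δ1=11100 Δ2=11101 Δ3=11001 Δ4=11011 | 4Δ
t=1: Δ0=11011 Δ1=00011 Δ2=00001 | 2Δ
t=2: Δ0=00001 Δ1=01001 | 1Δ
t=3: Δ0=01001 Δ1=00001 | 1Δ

0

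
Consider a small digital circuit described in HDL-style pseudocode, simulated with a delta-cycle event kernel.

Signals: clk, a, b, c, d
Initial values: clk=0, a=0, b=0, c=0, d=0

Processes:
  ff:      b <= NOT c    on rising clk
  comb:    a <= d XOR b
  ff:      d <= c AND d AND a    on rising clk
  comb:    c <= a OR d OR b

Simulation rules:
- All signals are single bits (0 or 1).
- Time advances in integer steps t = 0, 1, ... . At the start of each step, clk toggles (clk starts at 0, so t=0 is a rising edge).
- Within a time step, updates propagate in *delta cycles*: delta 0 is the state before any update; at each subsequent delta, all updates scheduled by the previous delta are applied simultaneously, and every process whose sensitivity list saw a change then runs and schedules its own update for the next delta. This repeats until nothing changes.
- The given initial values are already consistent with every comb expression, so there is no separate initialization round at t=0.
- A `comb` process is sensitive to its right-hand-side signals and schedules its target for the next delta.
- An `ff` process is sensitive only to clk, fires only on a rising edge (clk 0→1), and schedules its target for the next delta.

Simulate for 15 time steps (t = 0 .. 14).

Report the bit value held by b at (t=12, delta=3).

t=0 Δ0: c=0 d=0 b=0 a=0 clk=0
  Δ1: clk:0→1
  Δ2: b:0→1
  Δ3: c:0→1, a:0→1
  (3Δ to stable)
t=1 Δ0: c=1 d=0 b=1 a=1 clk=1
  Δ1: clk:1→0
  (1Δ to stable)
t=2 Δ0: c=1 d=0 b=1 a=1 clk=0
  Δ1: clk:0→1
  Δ2: b:1→0
  Δ3: a:1→0
  Δ4: c:1→0
  (4Δ to stable)
t=3 Δ0: c=0 d=0 b=0 a=0 clk=1
  Δ1: clk:1→0
  (1Δ to stable)
t=4 Δ0: c=0 d=0 b=0 a=0 clk=0
  Δ1: clk:0→1
  Δ2: b:0→1
  Δ3: c:0→1, a:0→1
  (3Δ to stable)
t=5 Δ0: c=1 d=0 b=1 a=1 clk=1
  Δ1: clk:1→0
  (1Δ to stable)
t=6 Δ0: c=1 d=0 b=1 a=1 clk=0
  Δ1: clk:0→1
  Δ2: b:1→0
  Δ3: a:1→0
  Δ4: c:1→0
  (4Δ to stable)
t=7 Δ0: c=0 d=0 b=0 a=0 clk=1
  Δ1: clk:1→0
  (1Δ to stable)
t=8 Δ0: c=0 d=0 b=0 a=0 clk=0
  Δ1: clk:0→1
  Δ2: b:0→1
  Δ3: c:0→1, a:0→1
  (3Δ to stable)
t=9 Δ0: c=1 d=0 b=1 a=1 clk=1
  Δ1: clk:1→0
  (1Δ to stable)
t=10 Δ0: c=1 d=0 b=1 a=1 clk=0
  Δ1: clk:0→1
  Δ2: b:1→0
  Δ3: a:1→0
  Δ4: c:1→0
  (4Δ to stable)
t=11 Δ0: c=0 d=0 b=0 a=0 clk=1
  Δ1: clk:1→0
  (1Δ to stable)
t=12 Δ0: c=0 d=0 b=0 a=0 clk=0
  Δ1: clk:0→1
  Δ2: b:0→1
  Δ3: c:0→1, a:0→1
  (3Δ to stable)
t=13 Δ0: c=1 d=0 b=1 a=1 clk=1
  Δ1: clk:1→0
  (1Δ to stable)
t=14 Δ0: c=1 d=0 b=1 a=1 clk=0
  Δ1: clk:0→1
  Δ2: b:1→0
  Δ3: a:1→0
  Δ4: c:1→0
  (4Δ to stable)

1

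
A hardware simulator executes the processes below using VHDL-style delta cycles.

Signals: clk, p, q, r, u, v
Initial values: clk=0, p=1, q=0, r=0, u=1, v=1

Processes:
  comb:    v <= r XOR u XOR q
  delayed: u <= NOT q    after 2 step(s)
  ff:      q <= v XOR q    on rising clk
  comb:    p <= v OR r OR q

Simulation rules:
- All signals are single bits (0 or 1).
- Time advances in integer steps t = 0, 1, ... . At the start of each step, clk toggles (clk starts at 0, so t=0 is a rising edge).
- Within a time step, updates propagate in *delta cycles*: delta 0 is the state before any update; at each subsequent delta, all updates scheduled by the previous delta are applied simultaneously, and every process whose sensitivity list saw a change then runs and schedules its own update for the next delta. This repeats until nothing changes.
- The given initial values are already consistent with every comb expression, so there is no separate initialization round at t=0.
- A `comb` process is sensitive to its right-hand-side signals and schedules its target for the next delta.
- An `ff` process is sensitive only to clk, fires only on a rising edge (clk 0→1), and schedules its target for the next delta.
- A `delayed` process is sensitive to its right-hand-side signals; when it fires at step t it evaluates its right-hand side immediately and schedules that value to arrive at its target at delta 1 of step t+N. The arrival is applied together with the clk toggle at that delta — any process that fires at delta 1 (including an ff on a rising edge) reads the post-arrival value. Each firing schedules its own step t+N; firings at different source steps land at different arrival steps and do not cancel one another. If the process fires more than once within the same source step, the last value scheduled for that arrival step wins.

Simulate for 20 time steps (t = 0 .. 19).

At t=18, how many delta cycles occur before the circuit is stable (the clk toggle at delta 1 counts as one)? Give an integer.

t0.Δ0 v=1 u=1 p=1 clk=0 r=0 q=0
t0.Δ1 v=1 u=1 p=1 clk=1 r=0 q=0
t0.Δ2 v=1 u=1 p=1 clk=1 r=0 q=1
t0.Δ3 v=0 u=1 p=1 clk=1 r=0 q=1
t1.Δ0 v=0 u=1 p=1 clk=1 r=0 q=1
t1.Δ1 v=0 u=1 p=1 clk=0 r=0 q=1
t2.Δ0 v=0 u=1 p=1 clk=0 r=0 q=1
t2.Δ1 v=0 u=0 p=1 clk=1 r=0 q=1
t2.Δ2 v=1 u=0 p=1 clk=1 r=0 q=1
t3.Δ0 v=1 u=0 p=1 clk=1 r=0 q=1
t3.Δ1 v=1 u=0 p=1 clk=0 r=0 q=1
t4.Δ0 v=1 u=0 p=1 clk=0 r=0 q=1
t4.Δ1 v=1 u=0 p=1 clk=1 r=0 q=1
t4.Δ2 v=1 u=0 p=1 clk=1 r=0 q=0
t4.Δ3 v=0 u=0 p=1 clk=1 r=0 q=0
t4.Δ4 v=0 u=0 p=0 clk=1 r=0 q=0
t5.Δ0 v=0 u=0 p=0 clk=1 r=0 q=0
t5.Δ1 v=0 u=0 p=0 clk=0 r=0 q=0
t6.Δ0 v=0 u=0 p=0 clk=0 r=0 q=0
t6.Δ1 v=0 u=1 p=0 clk=1 r=0 q=0
t6.Δ2 v=1 u=1 p=0 clk=1 r=0 q=0
t6.Δ3 v=1 u=1 p=1 clk=1 r=0 q=0
t7.Δ0 v=1 u=1 p=1 clk=1 r=0 q=0
t7.Δ1 v=1 u=1 p=1 clk=0 r=0 q=0
t8.Δ0 v=1 u=1 p=1 clk=0 r=0 q=0
t8.Δ1 v=1 u=1 p=1 clk=1 r=0 q=0
t8.Δ2 v=1 u=1 p=1 clk=1 r=0 q=1
t8.Δ3 v=0 u=1 p=1 clk=1 r=0 q=1
t9.Δ0 v=0 u=1 p=1 clk=1 r=0 q=1
t9.Δ1 v=0 u=1 p=1 clk=0 r=0 q=1
t10.Δ0 v=0 u=1 p=1 clk=0 r=0 q=1
t10.Δ1 v=0 u=0 p=1 clk=1 r=0 q=1
t10.Δ2 v=1 u=0 p=1 clk=1 r=0 q=1
t11.Δ0 v=1 u=0 p=1 clk=1 r=0 q=1
t11.Δ1 v=1 u=0 p=1 clk=0 r=0 q=1
t12.Δ0 v=1 u=0 p=1 clk=0 r=0 q=1
t12.Δ1 v=1 u=0 p=1 clk=1 r=0 q=1
t12.Δ2 v=1 u=0 p=1 clk=1 r=0 q=0
t12.Δ3 v=0 u=0 p=1 clk=1 r=0 q=0
t12.Δ4 v=0 u=0 p=0 clk=1 r=0 q=0
t13.Δ0 v=0 u=0 p=0 clk=1 r=0 q=0
t13.Δ1 v=0 u=0 p=0 clk=0 r=0 q=0
t14.Δ0 v=0 u=0 p=0 clk=0 r=0 q=0
t14.Δ1 v=0 u=1 p=0 clk=1 r=0 q=0
t14.Δ2 v=1 u=1 p=0 clk=1 r=0 q=0
t14.Δ3 v=1 u=1 p=1 clk=1 r=0 q=0
t15.Δ0 v=1 u=1 p=1 clk=1 r=0 q=0
t15.Δ1 v=1 u=1 p=1 clk=0 r=0 q=0
t16.Δ0 v=1 u=1 p=1 clk=0 r=0 q=0
t16.Δ1 v=1 u=1 p=1 clk=1 r=0 q=0
t16.Δ2 v=1 u=1 p=1 clk=1 r=0 q=1
t16.Δ3 v=0 u=1 p=1 clk=1 r=0 q=1
t17.Δ0 v=0 u=1 p=1 clk=1 r=0 q=1
t17.Δ1 v=0 u=1 p=1 clk=0 r=0 q=1
t18.Δ0 v=0 u=1 p=1 clk=0 r=0 q=1
t18.Δ1 v=0 u=0 p=1 clk=1 r=0 q=1
t18.Δ2 v=1 u=0 p=1 clk=1 r=0 q=1
t19.Δ0 v=1 u=0 p=1 clk=1 r=0 q=1
t19.Δ1 v=1 u=0 p=1 clk=0 r=0 q=1

2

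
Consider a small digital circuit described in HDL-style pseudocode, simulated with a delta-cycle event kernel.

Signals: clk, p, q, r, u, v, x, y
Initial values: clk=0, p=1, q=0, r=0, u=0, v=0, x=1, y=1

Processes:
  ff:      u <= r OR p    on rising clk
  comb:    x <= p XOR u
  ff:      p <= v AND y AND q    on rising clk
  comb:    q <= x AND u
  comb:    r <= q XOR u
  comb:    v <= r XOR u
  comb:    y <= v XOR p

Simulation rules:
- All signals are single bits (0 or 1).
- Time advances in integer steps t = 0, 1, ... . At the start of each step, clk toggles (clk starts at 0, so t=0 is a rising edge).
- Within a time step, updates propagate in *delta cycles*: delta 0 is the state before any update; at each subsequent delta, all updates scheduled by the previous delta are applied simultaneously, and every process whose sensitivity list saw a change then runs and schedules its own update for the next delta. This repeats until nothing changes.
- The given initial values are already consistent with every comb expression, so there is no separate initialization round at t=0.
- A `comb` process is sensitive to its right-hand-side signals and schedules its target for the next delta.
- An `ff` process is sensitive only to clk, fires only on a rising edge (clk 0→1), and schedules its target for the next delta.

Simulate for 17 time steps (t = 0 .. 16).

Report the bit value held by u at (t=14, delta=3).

0

[bits: y,x,clk,p,v,r,u,q]
t=0: Δ0=11010000 Δ1=11110000 Δ2=11100010 Δ3=01101111 Δ4=11100011 Δ5=01101011 Δ6=11101011 | 6Δ
t=1: Δ0=11101011 Δ1=11001011 | 1Δ
t=2: Δ0=11001011 Δ1=11101011 Δ2=11111001 Δ3=01110100 Δ4=11111000 Δ5=01110000 Δ6=11110000 | 6Δ
t=3: Δ0=11110000 Δ1=11010000 | 1Δ
t=4: Δ0=11010000 Δ1=11110000 Δ2=11100010 Δ3=01101111 Δ4=11100011 Δ5=01101011 Δ6=11101011 | 6Δ
t=5: Δ0=11101011 Δ1=11001011 | 1Δ
t=6: Δ0=11001011 Δ1=11101011 Δ2=11111001 Δ3=01110100 Δ4=11111000 Δ5=01110000 Δ6=11110000 | 6Δ
t=7: Δ0=11110000 Δ1=11010000 | 1Δ
t=8: Δ0=11010000 Δ1=11110000 Δ2=11100010 Δ3=01101111 Δ4=11100011 Δ5=01101011 Δ6=11101011 | 6Δ
t=9: Δ0=11101011 Δ1=11001011 | 1Δ
t=10: Δ0=11001011 Δ1=11101011 Δ2=11111001 Δ3=01110100 Δ4=11111000 Δ5=01110000 Δ6=11110000 | 6Δ
t=11: Δ0=11110000 Δ1=11010000 | 1Δ
t=12: Δ0=11010000 Δ1=11110000 Δ2=11100010 Δ3=01101111 Δ4=11100011 Δ5=01101011 Δ6=11101011 | 6Δ
t=13: Δ0=11101011 Δ1=11001011 | 1Δ
t=14: Δ0=11001011 Δ1=11101011 Δ2=11111001 Δ3=01110100 Δ4=11111000 Δ5=01110000 Δ6=11110000 | 6Δ
t=15: Δ0=11110000 Δ1=11010000 | 1Δ
t=16: Δ0=11010000 Δ1=11110000 Δ2=11100010 Δ3=01101111 Δ4=11100011 Δ5=01101011 Δ6=11101011 | 6Δ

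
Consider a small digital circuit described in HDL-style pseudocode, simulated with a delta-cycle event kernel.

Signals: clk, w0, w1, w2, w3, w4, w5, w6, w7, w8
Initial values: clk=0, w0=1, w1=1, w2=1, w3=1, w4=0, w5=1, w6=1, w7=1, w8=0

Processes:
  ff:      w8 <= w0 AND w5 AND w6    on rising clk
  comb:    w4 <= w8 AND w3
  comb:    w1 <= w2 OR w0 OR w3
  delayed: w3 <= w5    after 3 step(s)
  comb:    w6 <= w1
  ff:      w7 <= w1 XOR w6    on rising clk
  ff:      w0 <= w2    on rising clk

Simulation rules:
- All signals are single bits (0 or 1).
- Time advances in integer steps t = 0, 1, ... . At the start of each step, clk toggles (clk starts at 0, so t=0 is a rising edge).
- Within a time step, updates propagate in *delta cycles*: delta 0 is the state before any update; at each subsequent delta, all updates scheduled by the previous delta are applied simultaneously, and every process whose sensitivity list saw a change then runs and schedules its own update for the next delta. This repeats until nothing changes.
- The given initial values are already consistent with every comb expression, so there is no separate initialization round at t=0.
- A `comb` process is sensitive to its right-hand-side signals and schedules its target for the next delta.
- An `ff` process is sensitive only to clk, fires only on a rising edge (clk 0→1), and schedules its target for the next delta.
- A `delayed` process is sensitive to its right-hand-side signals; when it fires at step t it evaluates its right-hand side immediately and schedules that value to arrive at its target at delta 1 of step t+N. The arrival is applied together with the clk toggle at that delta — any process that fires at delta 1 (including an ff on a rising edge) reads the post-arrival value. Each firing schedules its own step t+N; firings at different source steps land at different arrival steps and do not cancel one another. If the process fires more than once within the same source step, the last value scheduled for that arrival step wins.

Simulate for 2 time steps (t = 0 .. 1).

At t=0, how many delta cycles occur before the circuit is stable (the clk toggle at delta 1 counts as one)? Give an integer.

3

[bits: w6,w0,w5,w4,w3,w8,clk,w7,w1,w2]
t=0: Δ0=1110100111 Δ1=1110101111 Δ2=1110111011 Δ3=1111111011 | 3Δ
t=1: Δ0=1111111011 Δ1=1111110011 | 1Δ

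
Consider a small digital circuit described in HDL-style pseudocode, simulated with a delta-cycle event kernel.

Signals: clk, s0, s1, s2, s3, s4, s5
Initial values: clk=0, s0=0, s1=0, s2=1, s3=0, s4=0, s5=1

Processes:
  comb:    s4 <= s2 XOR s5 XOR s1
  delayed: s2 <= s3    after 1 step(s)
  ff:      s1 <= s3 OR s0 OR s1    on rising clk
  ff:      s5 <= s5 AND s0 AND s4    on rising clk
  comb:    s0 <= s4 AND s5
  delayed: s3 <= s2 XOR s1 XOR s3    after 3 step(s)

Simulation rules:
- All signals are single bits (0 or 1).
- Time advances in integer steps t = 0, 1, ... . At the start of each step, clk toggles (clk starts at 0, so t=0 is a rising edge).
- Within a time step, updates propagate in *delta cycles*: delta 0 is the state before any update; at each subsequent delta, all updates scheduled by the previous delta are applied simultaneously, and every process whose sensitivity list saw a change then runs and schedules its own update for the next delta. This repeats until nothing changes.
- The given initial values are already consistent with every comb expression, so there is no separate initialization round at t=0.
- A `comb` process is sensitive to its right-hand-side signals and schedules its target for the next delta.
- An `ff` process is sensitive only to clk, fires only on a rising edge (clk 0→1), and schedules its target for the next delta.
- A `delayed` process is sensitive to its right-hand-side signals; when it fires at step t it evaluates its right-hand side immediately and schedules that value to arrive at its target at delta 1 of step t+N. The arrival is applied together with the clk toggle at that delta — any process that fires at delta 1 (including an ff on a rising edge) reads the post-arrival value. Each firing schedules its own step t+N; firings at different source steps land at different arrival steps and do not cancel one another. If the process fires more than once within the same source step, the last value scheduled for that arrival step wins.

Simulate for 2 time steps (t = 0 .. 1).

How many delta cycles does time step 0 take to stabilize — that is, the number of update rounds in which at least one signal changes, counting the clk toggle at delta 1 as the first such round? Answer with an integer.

3

t0.Δ0 clk=0 s5=1 s2=1 s0=0 s4=0 s3=0 s1=0
t0.Δ1 clk=1 s5=1 s2=1 s0=0 s4=0 s3=0 s1=0
t0.Δ2 clk=1 s5=0 s2=1 s0=0 s4=0 s3=0 s1=0
t0.Δ3 clk=1 s5=0 s2=1 s0=0 s4=1 s3=0 s1=0
t1.Δ0 clk=1 s5=0 s2=1 s0=0 s4=1 s3=0 s1=0
t1.Δ1 clk=0 s5=0 s2=1 s0=0 s4=1 s3=0 s1=0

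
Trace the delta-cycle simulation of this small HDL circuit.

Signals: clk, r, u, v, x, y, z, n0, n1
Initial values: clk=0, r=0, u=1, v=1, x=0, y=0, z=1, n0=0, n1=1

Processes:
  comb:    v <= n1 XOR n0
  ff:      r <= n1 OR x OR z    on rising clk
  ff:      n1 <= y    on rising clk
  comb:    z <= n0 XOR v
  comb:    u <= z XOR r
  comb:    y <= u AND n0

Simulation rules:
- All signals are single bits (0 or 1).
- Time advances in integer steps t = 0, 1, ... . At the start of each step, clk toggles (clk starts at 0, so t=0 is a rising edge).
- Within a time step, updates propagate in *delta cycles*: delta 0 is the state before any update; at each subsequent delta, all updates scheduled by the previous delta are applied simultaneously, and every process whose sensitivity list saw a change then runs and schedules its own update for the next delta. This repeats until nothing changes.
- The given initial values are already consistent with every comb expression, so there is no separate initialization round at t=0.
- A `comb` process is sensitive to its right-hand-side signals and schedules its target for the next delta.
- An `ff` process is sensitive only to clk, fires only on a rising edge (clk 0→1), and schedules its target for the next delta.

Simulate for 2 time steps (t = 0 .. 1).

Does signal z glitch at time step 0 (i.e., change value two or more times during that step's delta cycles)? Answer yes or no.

t0.Δ0 n1=1 u=1 n0=0 z=1 clk=0 r=0 v=1 x=0 y=0
t0.Δ1 n1=1 u=1 n0=0 z=1 clk=1 r=0 v=1 x=0 y=0
t0.Δ2 n1=0 u=1 n0=0 z=1 clk=1 r=1 v=1 x=0 y=0
t0.Δ3 n1=0 u=0 n0=0 z=1 clk=1 r=1 v=0 x=0 y=0
t0.Δ4 n1=0 u=0 n0=0 z=0 clk=1 r=1 v=0 x=0 y=0
t0.Δ5 n1=0 u=1 n0=0 z=0 clk=1 r=1 v=0 x=0 y=0
t1.Δ0 n1=0 u=1 n0=0 z=0 clk=1 r=1 v=0 x=0 y=0
t1.Δ1 n1=0 u=1 n0=0 z=0 clk=0 r=1 v=0 x=0 y=0

no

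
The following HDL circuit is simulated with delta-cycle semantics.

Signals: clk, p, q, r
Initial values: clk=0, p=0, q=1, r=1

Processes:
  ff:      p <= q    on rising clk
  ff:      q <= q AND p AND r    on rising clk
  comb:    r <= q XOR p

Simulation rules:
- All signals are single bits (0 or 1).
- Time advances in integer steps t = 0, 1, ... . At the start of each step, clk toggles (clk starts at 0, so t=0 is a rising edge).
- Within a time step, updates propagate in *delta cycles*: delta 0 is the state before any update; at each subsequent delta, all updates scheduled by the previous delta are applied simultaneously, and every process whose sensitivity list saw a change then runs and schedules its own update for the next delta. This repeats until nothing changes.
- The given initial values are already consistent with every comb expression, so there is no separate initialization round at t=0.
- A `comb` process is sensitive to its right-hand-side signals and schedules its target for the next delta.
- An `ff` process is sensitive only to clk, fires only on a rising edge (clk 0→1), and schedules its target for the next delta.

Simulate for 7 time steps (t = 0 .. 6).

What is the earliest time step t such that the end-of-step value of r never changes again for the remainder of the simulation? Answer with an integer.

2

[bits: p,r,q,clk]
t=0: Δ0=0110 Δ1=0111 Δ2=1101 | 2Δ
t=1: Δ0=1101 Δ1=1100 | 1Δ
t=2: Δ0=1100 Δ1=1101 Δ2=0101 Δ3=0001 | 3Δ
t=3: Δ0=0001 Δ1=0000 | 1Δ
t=4: Δ0=0000 Δ1=0001 | 1Δ
t=5: Δ0=0001 Δ1=0000 | 1Δ
t=6: Δ0=0000 Δ1=0001 | 1Δ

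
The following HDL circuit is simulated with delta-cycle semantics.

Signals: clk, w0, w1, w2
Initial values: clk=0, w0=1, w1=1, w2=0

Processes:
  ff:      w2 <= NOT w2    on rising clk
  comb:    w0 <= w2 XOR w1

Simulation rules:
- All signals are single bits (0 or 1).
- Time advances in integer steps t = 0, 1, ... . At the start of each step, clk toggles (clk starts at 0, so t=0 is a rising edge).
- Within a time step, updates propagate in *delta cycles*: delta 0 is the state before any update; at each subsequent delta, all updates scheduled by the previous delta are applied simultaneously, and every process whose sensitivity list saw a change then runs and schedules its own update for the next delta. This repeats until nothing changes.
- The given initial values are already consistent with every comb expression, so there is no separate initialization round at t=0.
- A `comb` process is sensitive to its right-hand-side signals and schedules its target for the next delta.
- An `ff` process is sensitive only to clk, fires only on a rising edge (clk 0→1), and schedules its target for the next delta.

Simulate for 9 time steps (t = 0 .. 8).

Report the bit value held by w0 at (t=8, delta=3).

0

t=0 Δ0: w2=0 clk=0 w1=1 w0=1
  Δ1: clk:0→1
  Δ2: w2:0→1
  Δ3: w0:1→0
  (3Δ to stable)
t=1 Δ0: w2=1 clk=1 w1=1 w0=0
  Δ1: clk:1→0
  (1Δ to stable)
t=2 Δ0: w2=1 clk=0 w1=1 w0=0
  Δ1: clk:0→1
  Δ2: w2:1→0
  Δ3: w0:0→1
  (3Δ to stable)
t=3 Δ0: w2=0 clk=1 w1=1 w0=1
  Δ1: clk:1→0
  (1Δ to stable)
t=4 Δ0: w2=0 clk=0 w1=1 w0=1
  Δ1: clk:0→1
  Δ2: w2:0→1
  Δ3: w0:1→0
  (3Δ to stable)
t=5 Δ0: w2=1 clk=1 w1=1 w0=0
  Δ1: clk:1→0
  (1Δ to stable)
t=6 Δ0: w2=1 clk=0 w1=1 w0=0
  Δ1: clk:0→1
  Δ2: w2:1→0
  Δ3: w0:0→1
  (3Δ to stable)
t=7 Δ0: w2=0 clk=1 w1=1 w0=1
  Δ1: clk:1→0
  (1Δ to stable)
t=8 Δ0: w2=0 clk=0 w1=1 w0=1
  Δ1: clk:0→1
  Δ2: w2:0→1
  Δ3: w0:1→0
  (3Δ to stable)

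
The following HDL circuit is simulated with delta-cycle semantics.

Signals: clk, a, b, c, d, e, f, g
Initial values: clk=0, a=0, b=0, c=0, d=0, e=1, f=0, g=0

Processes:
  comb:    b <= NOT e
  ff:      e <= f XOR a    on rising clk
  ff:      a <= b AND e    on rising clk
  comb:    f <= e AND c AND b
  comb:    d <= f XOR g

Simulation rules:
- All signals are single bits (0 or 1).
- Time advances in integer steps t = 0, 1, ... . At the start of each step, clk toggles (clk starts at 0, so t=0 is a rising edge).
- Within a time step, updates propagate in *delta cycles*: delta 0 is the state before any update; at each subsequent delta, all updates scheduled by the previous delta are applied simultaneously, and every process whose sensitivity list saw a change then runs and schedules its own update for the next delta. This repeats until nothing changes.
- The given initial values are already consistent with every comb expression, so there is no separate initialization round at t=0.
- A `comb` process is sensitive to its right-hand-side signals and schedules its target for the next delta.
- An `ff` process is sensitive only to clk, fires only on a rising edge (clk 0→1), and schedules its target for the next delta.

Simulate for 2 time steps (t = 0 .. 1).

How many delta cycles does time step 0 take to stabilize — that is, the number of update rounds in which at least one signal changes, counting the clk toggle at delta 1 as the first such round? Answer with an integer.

3

[bits: g,e,a,f,d,b,clk,c]
t=0: Δ0=01000000 Δ1=01000010 Δ2=00000010 Δ3=00000110 | 3Δ
t=1: Δ0=00000110 Δ1=00000100 | 1Δ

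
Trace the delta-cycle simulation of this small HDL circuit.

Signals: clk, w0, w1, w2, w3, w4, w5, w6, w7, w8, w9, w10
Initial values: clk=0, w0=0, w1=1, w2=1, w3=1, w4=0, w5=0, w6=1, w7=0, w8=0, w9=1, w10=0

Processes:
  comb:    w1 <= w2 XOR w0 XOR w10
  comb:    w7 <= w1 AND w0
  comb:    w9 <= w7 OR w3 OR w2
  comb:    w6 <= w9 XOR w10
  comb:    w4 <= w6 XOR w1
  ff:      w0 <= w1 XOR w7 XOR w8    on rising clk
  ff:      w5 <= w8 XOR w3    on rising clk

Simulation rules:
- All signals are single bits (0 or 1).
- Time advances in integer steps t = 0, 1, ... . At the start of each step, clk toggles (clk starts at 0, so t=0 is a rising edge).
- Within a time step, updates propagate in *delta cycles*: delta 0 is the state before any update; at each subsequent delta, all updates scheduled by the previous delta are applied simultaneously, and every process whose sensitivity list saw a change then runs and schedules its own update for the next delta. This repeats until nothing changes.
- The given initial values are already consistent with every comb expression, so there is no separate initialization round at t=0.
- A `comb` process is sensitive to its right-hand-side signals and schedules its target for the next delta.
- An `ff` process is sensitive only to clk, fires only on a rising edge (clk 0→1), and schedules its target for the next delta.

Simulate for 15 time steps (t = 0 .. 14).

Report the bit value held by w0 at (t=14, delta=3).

0

t=0 Δ0: clk=0 w2=1 w1=1 w6=1 w7=0 w9=1 w8=0 w5=0 w3=1 w4=0 w0=0 w10=0
  Δ1: clk:0→1
  Δ2: w5:0→1, w0:0→1
  Δ3: w1:1→0, w7:0→1
  Δ4: w7:1→0, w4:0→1
  (4Δ to stable)
t=1 Δ0: clk=1 w2=1 w1=0 w6=1 w7=0 w9=1 w8=0 w5=1 w3=1 w4=1 w0=1 w10=0
  Δ1: clk:1→0
  (1Δ to stable)
t=2 Δ0: clk=0 w2=1 w1=0 w6=1 w7=0 w9=1 w8=0 w5=1 w3=1 w4=1 w0=1 w10=0
  Δ1: clk:0→1
  Δ2: w0:1→0
  Δ3: w1:0→1
  Δ4: w4:1→0
  (4Δ to stable)
t=3 Δ0: clk=1 w2=1 w1=1 w6=1 w7=0 w9=1 w8=0 w5=1 w3=1 w4=0 w0=0 w10=0
  Δ1: clk:1→0
  (1Δ to stable)
t=4 Δ0: clk=0 w2=1 w1=1 w6=1 w7=0 w9=1 w8=0 w5=1 w3=1 w4=0 w0=0 w10=0
  Δ1: clk:0→1
  Δ2: w0:0→1
  Δ3: w1:1→0, w7:0→1
  Δ4: w7:1→0, w4:0→1
  (4Δ to stable)
t=5 Δ0: clk=1 w2=1 w1=0 w6=1 w7=0 w9=1 w8=0 w5=1 w3=1 w4=1 w0=1 w10=0
  Δ1: clk:1→0
  (1Δ to stable)
t=6 Δ0: clk=0 w2=1 w1=0 w6=1 w7=0 w9=1 w8=0 w5=1 w3=1 w4=1 w0=1 w10=0
  Δ1: clk:0→1
  Δ2: w0:1→0
  Δ3: w1:0→1
  Δ4: w4:1→0
  (4Δ to stable)
t=7 Δ0: clk=1 w2=1 w1=1 w6=1 w7=0 w9=1 w8=0 w5=1 w3=1 w4=0 w0=0 w10=0
  Δ1: clk:1→0
  (1Δ to stable)
t=8 Δ0: clk=0 w2=1 w1=1 w6=1 w7=0 w9=1 w8=0 w5=1 w3=1 w4=0 w0=0 w10=0
  Δ1: clk:0→1
  Δ2: w0:0→1
  Δ3: w1:1→0, w7:0→1
  Δ4: w7:1→0, w4:0→1
  (4Δ to stable)
t=9 Δ0: clk=1 w2=1 w1=0 w6=1 w7=0 w9=1 w8=0 w5=1 w3=1 w4=1 w0=1 w10=0
  Δ1: clk:1→0
  (1Δ to stable)
t=10 Δ0: clk=0 w2=1 w1=0 w6=1 w7=0 w9=1 w8=0 w5=1 w3=1 w4=1 w0=1 w10=0
  Δ1: clk:0→1
  Δ2: w0:1→0
  Δ3: w1:0→1
  Δ4: w4:1→0
  (4Δ to stable)
t=11 Δ0: clk=1 w2=1 w1=1 w6=1 w7=0 w9=1 w8=0 w5=1 w3=1 w4=0 w0=0 w10=0
  Δ1: clk:1→0
  (1Δ to stable)
t=12 Δ0: clk=0 w2=1 w1=1 w6=1 w7=0 w9=1 w8=0 w5=1 w3=1 w4=0 w0=0 w10=0
  Δ1: clk:0→1
  Δ2: w0:0→1
  Δ3: w1:1→0, w7:0→1
  Δ4: w7:1→0, w4:0→1
  (4Δ to stable)
t=13 Δ0: clk=1 w2=1 w1=0 w6=1 w7=0 w9=1 w8=0 w5=1 w3=1 w4=1 w0=1 w10=0
  Δ1: clk:1→0
  (1Δ to stable)
t=14 Δ0: clk=0 w2=1 w1=0 w6=1 w7=0 w9=1 w8=0 w5=1 w3=1 w4=1 w0=1 w10=0
  Δ1: clk:0→1
  Δ2: w0:1→0
  Δ3: w1:0→1
  Δ4: w4:1→0
  (4Δ to stable)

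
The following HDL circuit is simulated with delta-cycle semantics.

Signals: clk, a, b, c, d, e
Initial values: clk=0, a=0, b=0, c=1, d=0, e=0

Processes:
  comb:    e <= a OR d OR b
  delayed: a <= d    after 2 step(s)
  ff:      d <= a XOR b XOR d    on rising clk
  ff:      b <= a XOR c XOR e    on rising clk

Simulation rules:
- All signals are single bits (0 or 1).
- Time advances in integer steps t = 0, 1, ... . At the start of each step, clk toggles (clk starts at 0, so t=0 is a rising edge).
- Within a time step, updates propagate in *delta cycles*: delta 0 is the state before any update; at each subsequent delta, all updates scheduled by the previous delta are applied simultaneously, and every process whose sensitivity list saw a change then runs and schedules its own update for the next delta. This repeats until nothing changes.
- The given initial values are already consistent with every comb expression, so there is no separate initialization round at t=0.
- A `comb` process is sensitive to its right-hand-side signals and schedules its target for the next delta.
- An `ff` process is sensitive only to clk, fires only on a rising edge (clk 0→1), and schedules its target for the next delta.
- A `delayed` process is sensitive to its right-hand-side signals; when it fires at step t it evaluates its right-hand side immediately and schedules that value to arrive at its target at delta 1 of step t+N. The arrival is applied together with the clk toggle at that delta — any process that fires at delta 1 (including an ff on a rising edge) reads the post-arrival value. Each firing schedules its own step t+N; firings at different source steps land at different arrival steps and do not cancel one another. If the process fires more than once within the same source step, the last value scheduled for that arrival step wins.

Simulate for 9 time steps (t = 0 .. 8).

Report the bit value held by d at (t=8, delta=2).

0

t=0 Δ0: c=1 e=0 a=0 d=0 clk=0 b=0
  Δ1: clk:0→1
  Δ2: b:0→1
  Δ3: e:0→1
  (3Δ to stable)
t=1 Δ0: c=1 e=1 a=0 d=0 clk=1 b=1
  Δ1: clk:1→0
  (1Δ to stable)
t=2 Δ0: c=1 e=1 a=0 d=0 clk=0 b=1
  Δ1: clk:0→1
  Δ2: d:0→1, b:1→0
  (2Δ to stable)
t=3 Δ0: c=1 e=1 a=0 d=1 clk=1 b=0
  Δ1: clk:1→0
  (1Δ to stable)
t=4 Δ0: c=1 e=1 a=0 d=1 clk=0 b=0
  Δ1: a:0→1, clk:0→1
  Δ2: d:1→0, b:0→1
  (2Δ to stable)
t=5 Δ0: c=1 e=1 a=1 d=0 clk=1 b=1
  Δ1: clk:1→0
  (1Δ to stable)
t=6 Δ0: c=1 e=1 a=1 d=0 clk=0 b=1
  Δ1: a:1→0, clk:0→1
  Δ2: d:0→1, b:1→0
  (2Δ to stable)
t=7 Δ0: c=1 e=1 a=0 d=1 clk=1 b=0
  Δ1: clk:1→0
  (1Δ to stable)
t=8 Δ0: c=1 e=1 a=0 d=1 clk=0 b=0
  Δ1: a:0→1, clk:0→1
  Δ2: d:1→0, b:0→1
  (2Δ to stable)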